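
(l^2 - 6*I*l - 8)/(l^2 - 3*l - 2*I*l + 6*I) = (l - 4*I)/(l - 3)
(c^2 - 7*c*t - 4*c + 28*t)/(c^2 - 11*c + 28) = (c - 7*t)/(c - 7)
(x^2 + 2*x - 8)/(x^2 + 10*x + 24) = (x - 2)/(x + 6)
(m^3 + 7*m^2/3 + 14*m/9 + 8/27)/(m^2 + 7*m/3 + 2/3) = (m^2 + 2*m + 8/9)/(m + 2)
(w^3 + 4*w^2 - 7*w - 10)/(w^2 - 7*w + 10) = (w^2 + 6*w + 5)/(w - 5)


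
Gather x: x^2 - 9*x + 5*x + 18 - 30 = x^2 - 4*x - 12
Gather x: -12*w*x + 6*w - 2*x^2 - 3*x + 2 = 6*w - 2*x^2 + x*(-12*w - 3) + 2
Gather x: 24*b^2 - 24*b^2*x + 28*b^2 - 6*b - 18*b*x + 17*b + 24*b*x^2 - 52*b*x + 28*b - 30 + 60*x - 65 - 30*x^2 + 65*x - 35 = 52*b^2 + 39*b + x^2*(24*b - 30) + x*(-24*b^2 - 70*b + 125) - 130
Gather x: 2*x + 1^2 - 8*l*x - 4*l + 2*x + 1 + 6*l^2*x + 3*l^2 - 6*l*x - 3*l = 3*l^2 - 7*l + x*(6*l^2 - 14*l + 4) + 2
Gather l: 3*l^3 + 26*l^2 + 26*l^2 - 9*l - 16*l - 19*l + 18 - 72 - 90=3*l^3 + 52*l^2 - 44*l - 144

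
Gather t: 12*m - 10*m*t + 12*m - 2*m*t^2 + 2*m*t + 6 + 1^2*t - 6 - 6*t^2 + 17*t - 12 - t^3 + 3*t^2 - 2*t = 24*m - t^3 + t^2*(-2*m - 3) + t*(16 - 8*m) - 12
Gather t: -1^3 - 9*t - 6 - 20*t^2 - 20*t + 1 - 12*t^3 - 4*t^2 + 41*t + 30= -12*t^3 - 24*t^2 + 12*t + 24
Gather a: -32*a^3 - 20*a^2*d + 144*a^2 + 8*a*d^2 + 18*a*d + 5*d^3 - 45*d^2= -32*a^3 + a^2*(144 - 20*d) + a*(8*d^2 + 18*d) + 5*d^3 - 45*d^2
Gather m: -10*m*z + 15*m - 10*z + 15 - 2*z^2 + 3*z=m*(15 - 10*z) - 2*z^2 - 7*z + 15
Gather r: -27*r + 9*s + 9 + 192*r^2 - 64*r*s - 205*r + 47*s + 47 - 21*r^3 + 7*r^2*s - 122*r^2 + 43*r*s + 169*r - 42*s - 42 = -21*r^3 + r^2*(7*s + 70) + r*(-21*s - 63) + 14*s + 14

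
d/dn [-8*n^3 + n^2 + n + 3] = -24*n^2 + 2*n + 1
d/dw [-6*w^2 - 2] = -12*w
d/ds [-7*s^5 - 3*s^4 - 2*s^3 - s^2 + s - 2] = -35*s^4 - 12*s^3 - 6*s^2 - 2*s + 1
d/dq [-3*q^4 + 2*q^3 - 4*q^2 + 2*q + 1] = -12*q^3 + 6*q^2 - 8*q + 2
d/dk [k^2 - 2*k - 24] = 2*k - 2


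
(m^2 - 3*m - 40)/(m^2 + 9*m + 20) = (m - 8)/(m + 4)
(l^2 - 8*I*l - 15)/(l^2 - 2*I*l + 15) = (l - 3*I)/(l + 3*I)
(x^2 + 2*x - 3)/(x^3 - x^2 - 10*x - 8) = (-x^2 - 2*x + 3)/(-x^3 + x^2 + 10*x + 8)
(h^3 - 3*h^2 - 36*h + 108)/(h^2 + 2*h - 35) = (h^3 - 3*h^2 - 36*h + 108)/(h^2 + 2*h - 35)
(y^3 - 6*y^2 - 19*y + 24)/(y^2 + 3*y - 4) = (y^2 - 5*y - 24)/(y + 4)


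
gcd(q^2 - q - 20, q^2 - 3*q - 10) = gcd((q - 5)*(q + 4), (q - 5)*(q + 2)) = q - 5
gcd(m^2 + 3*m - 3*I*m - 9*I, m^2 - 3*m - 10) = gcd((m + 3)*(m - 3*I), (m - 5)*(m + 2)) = 1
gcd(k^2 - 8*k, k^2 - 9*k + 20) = 1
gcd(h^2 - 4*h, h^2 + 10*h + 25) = 1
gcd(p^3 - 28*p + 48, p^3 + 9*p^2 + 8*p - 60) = p^2 + 4*p - 12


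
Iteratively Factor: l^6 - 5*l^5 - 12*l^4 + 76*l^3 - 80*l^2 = (l - 2)*(l^5 - 3*l^4 - 18*l^3 + 40*l^2) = (l - 2)*(l + 4)*(l^4 - 7*l^3 + 10*l^2) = (l - 2)^2*(l + 4)*(l^3 - 5*l^2) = l*(l - 2)^2*(l + 4)*(l^2 - 5*l) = l*(l - 5)*(l - 2)^2*(l + 4)*(l)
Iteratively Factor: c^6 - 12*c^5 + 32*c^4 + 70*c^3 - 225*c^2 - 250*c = (c - 5)*(c^5 - 7*c^4 - 3*c^3 + 55*c^2 + 50*c) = (c - 5)*(c + 1)*(c^4 - 8*c^3 + 5*c^2 + 50*c) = (c - 5)^2*(c + 1)*(c^3 - 3*c^2 - 10*c) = (c - 5)^2*(c + 1)*(c + 2)*(c^2 - 5*c) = c*(c - 5)^2*(c + 1)*(c + 2)*(c - 5)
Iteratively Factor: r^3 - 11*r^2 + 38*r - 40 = (r - 2)*(r^2 - 9*r + 20) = (r - 5)*(r - 2)*(r - 4)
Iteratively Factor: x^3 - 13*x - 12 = (x - 4)*(x^2 + 4*x + 3) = (x - 4)*(x + 3)*(x + 1)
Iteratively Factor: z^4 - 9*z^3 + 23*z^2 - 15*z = (z - 1)*(z^3 - 8*z^2 + 15*z) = (z - 3)*(z - 1)*(z^2 - 5*z) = z*(z - 3)*(z - 1)*(z - 5)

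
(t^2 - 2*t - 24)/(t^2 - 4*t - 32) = (t - 6)/(t - 8)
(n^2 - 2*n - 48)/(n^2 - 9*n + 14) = (n^2 - 2*n - 48)/(n^2 - 9*n + 14)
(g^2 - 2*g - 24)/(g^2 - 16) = (g - 6)/(g - 4)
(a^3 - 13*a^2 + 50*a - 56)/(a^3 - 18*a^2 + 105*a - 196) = (a - 2)/(a - 7)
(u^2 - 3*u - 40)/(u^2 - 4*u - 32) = (u + 5)/(u + 4)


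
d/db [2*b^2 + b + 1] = 4*b + 1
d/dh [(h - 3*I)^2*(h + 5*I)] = (h - 3*I)*(3*h + 7*I)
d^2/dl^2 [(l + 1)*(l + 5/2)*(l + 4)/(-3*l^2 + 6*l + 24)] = (-29*l^3 - 172*l^2 - 352*l - 224)/(l^6 - 6*l^5 - 12*l^4 + 88*l^3 + 96*l^2 - 384*l - 512)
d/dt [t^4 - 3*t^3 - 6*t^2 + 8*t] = 4*t^3 - 9*t^2 - 12*t + 8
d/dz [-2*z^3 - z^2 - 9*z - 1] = -6*z^2 - 2*z - 9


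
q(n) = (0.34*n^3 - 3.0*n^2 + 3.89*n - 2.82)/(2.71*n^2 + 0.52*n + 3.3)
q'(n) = (-5.42*n - 0.52)*(0.34*n^3 - 3.0*n^2 + 3.89*n - 2.82)/(2.71*n^2 + 0.52*n + 3.3)^2 + (1.02*n^2 - 6.0*n + 3.89)/(2.71*n^2 + 0.52*n + 3.3)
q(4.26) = -0.26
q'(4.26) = 0.06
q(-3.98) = -1.98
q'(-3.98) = 0.05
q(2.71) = -0.31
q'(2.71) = -0.01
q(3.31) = -0.30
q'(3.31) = 0.02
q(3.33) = -0.30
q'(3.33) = 0.02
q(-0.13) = -1.03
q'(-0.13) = 1.37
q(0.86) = -0.26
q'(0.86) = 0.14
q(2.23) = -0.30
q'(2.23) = -0.04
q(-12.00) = -2.76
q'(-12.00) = 0.12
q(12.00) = 0.50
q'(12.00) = 0.12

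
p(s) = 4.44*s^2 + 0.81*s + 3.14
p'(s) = 8.88*s + 0.81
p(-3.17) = 45.19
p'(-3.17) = -27.34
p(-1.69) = 14.45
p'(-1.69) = -14.20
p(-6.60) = 191.20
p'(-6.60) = -57.80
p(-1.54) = 12.42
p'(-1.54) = -12.87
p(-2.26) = 23.99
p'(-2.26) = -19.26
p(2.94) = 43.90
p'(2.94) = 26.92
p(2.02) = 22.89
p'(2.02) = 18.75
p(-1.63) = 13.62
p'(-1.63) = -13.66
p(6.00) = 167.84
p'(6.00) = 54.09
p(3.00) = 45.53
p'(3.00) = 27.45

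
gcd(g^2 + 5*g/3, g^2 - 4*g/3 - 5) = g + 5/3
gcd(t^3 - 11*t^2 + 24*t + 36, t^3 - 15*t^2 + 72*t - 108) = t^2 - 12*t + 36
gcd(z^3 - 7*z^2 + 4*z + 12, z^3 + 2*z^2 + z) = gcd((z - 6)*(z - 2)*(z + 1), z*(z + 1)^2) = z + 1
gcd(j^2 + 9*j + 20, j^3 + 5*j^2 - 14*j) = 1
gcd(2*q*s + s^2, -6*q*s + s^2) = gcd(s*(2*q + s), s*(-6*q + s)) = s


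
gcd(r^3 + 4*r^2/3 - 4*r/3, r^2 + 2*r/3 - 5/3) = 1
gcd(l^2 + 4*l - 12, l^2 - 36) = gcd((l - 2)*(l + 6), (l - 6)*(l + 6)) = l + 6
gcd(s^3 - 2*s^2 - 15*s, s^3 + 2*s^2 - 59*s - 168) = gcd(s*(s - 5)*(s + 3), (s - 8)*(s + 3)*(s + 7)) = s + 3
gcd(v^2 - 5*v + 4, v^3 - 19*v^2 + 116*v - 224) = v - 4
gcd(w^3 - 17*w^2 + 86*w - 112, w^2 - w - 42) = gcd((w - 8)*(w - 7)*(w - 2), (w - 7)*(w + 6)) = w - 7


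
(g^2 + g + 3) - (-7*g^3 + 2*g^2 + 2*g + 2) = 7*g^3 - g^2 - g + 1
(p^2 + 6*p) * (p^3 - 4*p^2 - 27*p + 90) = p^5 + 2*p^4 - 51*p^3 - 72*p^2 + 540*p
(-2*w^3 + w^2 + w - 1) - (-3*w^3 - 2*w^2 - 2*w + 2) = w^3 + 3*w^2 + 3*w - 3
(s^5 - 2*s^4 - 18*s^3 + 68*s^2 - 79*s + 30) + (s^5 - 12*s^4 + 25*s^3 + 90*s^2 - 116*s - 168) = 2*s^5 - 14*s^4 + 7*s^3 + 158*s^2 - 195*s - 138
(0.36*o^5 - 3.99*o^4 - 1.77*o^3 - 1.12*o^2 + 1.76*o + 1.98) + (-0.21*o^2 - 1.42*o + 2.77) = 0.36*o^5 - 3.99*o^4 - 1.77*o^3 - 1.33*o^2 + 0.34*o + 4.75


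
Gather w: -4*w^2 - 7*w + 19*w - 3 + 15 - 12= -4*w^2 + 12*w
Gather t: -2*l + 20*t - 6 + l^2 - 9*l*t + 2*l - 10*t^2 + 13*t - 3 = l^2 - 10*t^2 + t*(33 - 9*l) - 9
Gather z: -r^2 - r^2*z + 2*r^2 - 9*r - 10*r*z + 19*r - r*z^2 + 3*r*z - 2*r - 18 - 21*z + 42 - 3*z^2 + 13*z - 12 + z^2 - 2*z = r^2 + 8*r + z^2*(-r - 2) + z*(-r^2 - 7*r - 10) + 12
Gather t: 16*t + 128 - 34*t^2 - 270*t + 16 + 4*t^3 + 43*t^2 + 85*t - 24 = 4*t^3 + 9*t^2 - 169*t + 120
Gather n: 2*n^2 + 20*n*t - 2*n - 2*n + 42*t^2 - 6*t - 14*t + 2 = 2*n^2 + n*(20*t - 4) + 42*t^2 - 20*t + 2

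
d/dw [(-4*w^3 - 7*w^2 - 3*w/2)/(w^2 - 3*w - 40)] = (-8*w^4 + 48*w^3 + 1005*w^2 + 1120*w + 120)/(2*(w^4 - 6*w^3 - 71*w^2 + 240*w + 1600))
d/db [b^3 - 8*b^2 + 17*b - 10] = 3*b^2 - 16*b + 17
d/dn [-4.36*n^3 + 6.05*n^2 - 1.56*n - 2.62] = -13.08*n^2 + 12.1*n - 1.56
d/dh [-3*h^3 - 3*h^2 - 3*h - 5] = -9*h^2 - 6*h - 3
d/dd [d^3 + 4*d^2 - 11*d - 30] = 3*d^2 + 8*d - 11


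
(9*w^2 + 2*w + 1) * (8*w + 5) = 72*w^3 + 61*w^2 + 18*w + 5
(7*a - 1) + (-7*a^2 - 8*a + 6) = -7*a^2 - a + 5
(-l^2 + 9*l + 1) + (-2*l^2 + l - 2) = -3*l^2 + 10*l - 1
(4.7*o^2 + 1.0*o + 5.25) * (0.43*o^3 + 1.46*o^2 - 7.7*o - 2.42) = 2.021*o^5 + 7.292*o^4 - 32.4725*o^3 - 11.409*o^2 - 42.845*o - 12.705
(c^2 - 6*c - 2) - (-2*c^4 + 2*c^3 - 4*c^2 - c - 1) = 2*c^4 - 2*c^3 + 5*c^2 - 5*c - 1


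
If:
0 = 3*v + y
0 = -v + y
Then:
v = 0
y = 0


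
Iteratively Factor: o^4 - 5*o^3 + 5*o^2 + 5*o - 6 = (o - 3)*(o^3 - 2*o^2 - o + 2) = (o - 3)*(o - 2)*(o^2 - 1) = (o - 3)*(o - 2)*(o + 1)*(o - 1)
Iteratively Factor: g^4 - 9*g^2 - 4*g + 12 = (g - 3)*(g^3 + 3*g^2 - 4) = (g - 3)*(g + 2)*(g^2 + g - 2) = (g - 3)*(g + 2)^2*(g - 1)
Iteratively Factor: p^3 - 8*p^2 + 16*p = (p - 4)*(p^2 - 4*p) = (p - 4)^2*(p)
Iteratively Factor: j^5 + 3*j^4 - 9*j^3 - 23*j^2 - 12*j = (j + 1)*(j^4 + 2*j^3 - 11*j^2 - 12*j) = (j + 1)*(j + 4)*(j^3 - 2*j^2 - 3*j) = j*(j + 1)*(j + 4)*(j^2 - 2*j - 3) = j*(j - 3)*(j + 1)*(j + 4)*(j + 1)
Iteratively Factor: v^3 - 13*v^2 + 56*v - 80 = (v - 4)*(v^2 - 9*v + 20) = (v - 5)*(v - 4)*(v - 4)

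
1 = 1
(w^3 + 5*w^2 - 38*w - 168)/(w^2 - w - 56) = (w^2 - 2*w - 24)/(w - 8)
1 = 1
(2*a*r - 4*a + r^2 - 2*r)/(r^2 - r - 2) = (2*a + r)/(r + 1)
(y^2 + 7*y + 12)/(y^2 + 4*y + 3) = (y + 4)/(y + 1)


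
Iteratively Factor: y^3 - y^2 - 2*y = (y - 2)*(y^2 + y) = (y - 2)*(y + 1)*(y)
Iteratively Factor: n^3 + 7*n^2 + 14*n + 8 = (n + 1)*(n^2 + 6*n + 8) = (n + 1)*(n + 4)*(n + 2)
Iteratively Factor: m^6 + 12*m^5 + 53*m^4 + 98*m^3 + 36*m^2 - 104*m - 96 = (m + 4)*(m^5 + 8*m^4 + 21*m^3 + 14*m^2 - 20*m - 24) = (m + 2)*(m + 4)*(m^4 + 6*m^3 + 9*m^2 - 4*m - 12) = (m + 2)^2*(m + 4)*(m^3 + 4*m^2 + m - 6) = (m - 1)*(m + 2)^2*(m + 4)*(m^2 + 5*m + 6) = (m - 1)*(m + 2)^3*(m + 4)*(m + 3)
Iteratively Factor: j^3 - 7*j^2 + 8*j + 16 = (j - 4)*(j^2 - 3*j - 4) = (j - 4)^2*(j + 1)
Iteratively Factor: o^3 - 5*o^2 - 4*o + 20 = (o - 5)*(o^2 - 4) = (o - 5)*(o - 2)*(o + 2)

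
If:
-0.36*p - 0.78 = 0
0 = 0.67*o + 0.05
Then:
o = -0.07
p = -2.17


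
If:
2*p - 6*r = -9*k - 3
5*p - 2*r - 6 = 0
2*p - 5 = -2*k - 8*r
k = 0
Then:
No Solution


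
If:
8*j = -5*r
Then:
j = -5*r/8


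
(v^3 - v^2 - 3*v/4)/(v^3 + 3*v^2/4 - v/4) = (4*v^2 - 4*v - 3)/(4*v^2 + 3*v - 1)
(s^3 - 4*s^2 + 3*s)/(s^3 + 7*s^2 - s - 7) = s*(s - 3)/(s^2 + 8*s + 7)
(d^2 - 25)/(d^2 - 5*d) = (d + 5)/d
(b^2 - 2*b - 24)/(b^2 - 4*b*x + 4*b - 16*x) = (6 - b)/(-b + 4*x)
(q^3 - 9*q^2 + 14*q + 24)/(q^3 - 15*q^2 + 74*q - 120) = (q + 1)/(q - 5)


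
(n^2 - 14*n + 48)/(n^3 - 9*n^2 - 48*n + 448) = (n - 6)/(n^2 - n - 56)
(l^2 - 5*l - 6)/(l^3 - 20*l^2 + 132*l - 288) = (l + 1)/(l^2 - 14*l + 48)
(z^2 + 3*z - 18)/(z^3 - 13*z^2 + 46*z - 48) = (z + 6)/(z^2 - 10*z + 16)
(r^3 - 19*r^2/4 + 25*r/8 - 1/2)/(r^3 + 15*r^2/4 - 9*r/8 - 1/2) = (4*r^2 - 17*r + 4)/(4*r^2 + 17*r + 4)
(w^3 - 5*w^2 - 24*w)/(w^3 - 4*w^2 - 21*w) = (w - 8)/(w - 7)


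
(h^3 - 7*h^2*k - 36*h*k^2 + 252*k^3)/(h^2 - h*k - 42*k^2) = h - 6*k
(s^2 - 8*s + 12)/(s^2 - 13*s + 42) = (s - 2)/(s - 7)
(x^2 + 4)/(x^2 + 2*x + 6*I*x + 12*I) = (x^2 + 4)/(x^2 + x*(2 + 6*I) + 12*I)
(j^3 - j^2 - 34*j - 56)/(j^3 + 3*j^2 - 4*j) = (j^2 - 5*j - 14)/(j*(j - 1))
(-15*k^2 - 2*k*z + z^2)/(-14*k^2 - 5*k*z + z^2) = (15*k^2 + 2*k*z - z^2)/(14*k^2 + 5*k*z - z^2)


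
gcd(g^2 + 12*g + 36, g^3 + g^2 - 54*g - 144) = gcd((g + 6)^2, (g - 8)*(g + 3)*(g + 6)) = g + 6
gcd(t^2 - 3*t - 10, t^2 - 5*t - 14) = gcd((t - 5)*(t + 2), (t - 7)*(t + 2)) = t + 2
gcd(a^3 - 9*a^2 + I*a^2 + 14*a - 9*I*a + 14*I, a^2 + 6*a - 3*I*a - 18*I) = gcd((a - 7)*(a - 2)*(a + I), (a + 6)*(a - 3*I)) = 1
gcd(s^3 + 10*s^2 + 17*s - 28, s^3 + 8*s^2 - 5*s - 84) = s^2 + 11*s + 28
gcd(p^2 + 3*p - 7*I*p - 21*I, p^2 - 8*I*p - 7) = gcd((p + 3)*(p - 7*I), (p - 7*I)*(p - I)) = p - 7*I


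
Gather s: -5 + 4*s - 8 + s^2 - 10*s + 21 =s^2 - 6*s + 8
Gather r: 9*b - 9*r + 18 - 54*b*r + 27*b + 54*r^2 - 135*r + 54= 36*b + 54*r^2 + r*(-54*b - 144) + 72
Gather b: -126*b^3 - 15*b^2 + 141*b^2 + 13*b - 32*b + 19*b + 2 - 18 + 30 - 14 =-126*b^3 + 126*b^2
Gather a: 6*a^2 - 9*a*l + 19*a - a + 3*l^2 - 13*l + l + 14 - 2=6*a^2 + a*(18 - 9*l) + 3*l^2 - 12*l + 12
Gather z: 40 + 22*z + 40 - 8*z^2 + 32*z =-8*z^2 + 54*z + 80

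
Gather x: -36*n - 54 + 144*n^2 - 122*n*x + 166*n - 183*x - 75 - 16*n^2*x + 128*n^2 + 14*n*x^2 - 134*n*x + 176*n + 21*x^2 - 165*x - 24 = 272*n^2 + 306*n + x^2*(14*n + 21) + x*(-16*n^2 - 256*n - 348) - 153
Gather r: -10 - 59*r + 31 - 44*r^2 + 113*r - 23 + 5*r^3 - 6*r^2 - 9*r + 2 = 5*r^3 - 50*r^2 + 45*r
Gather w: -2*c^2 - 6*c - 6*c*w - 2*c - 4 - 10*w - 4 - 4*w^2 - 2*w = -2*c^2 - 8*c - 4*w^2 + w*(-6*c - 12) - 8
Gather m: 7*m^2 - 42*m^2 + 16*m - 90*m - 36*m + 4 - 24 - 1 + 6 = -35*m^2 - 110*m - 15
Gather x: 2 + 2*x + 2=2*x + 4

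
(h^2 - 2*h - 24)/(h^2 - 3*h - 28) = (h - 6)/(h - 7)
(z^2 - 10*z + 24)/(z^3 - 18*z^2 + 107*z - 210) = (z - 4)/(z^2 - 12*z + 35)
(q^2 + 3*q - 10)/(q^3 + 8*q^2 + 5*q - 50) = 1/(q + 5)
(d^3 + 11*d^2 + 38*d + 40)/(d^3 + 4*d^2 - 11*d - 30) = (d + 4)/(d - 3)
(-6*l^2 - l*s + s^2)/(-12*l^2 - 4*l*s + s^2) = (-3*l + s)/(-6*l + s)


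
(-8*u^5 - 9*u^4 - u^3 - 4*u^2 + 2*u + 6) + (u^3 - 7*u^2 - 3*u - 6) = -8*u^5 - 9*u^4 - 11*u^2 - u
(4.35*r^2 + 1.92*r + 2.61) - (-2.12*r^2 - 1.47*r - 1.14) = 6.47*r^2 + 3.39*r + 3.75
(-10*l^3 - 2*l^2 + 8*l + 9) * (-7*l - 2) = 70*l^4 + 34*l^3 - 52*l^2 - 79*l - 18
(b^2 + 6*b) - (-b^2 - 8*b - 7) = 2*b^2 + 14*b + 7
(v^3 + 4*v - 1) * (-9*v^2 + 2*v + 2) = -9*v^5 + 2*v^4 - 34*v^3 + 17*v^2 + 6*v - 2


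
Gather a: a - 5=a - 5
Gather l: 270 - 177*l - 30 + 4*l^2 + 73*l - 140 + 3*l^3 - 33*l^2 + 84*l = 3*l^3 - 29*l^2 - 20*l + 100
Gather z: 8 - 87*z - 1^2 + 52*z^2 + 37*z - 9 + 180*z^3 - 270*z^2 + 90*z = 180*z^3 - 218*z^2 + 40*z - 2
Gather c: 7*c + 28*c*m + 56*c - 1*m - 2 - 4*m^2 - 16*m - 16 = c*(28*m + 63) - 4*m^2 - 17*m - 18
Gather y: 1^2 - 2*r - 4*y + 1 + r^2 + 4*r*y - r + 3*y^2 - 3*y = r^2 - 3*r + 3*y^2 + y*(4*r - 7) + 2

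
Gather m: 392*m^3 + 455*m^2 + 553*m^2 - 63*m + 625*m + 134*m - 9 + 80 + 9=392*m^3 + 1008*m^2 + 696*m + 80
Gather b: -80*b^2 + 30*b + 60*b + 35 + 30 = -80*b^2 + 90*b + 65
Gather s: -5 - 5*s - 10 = -5*s - 15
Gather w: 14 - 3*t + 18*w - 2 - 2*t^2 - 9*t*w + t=-2*t^2 - 2*t + w*(18 - 9*t) + 12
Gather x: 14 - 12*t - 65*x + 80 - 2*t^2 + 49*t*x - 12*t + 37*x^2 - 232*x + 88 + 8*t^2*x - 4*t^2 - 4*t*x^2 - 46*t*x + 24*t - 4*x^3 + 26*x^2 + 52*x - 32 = -6*t^2 - 4*x^3 + x^2*(63 - 4*t) + x*(8*t^2 + 3*t - 245) + 150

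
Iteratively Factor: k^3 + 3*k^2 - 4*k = (k + 4)*(k^2 - k) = k*(k + 4)*(k - 1)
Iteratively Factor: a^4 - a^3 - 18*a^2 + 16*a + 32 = (a - 2)*(a^3 + a^2 - 16*a - 16) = (a - 2)*(a + 4)*(a^2 - 3*a - 4) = (a - 2)*(a + 1)*(a + 4)*(a - 4)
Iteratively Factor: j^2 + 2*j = (j + 2)*(j)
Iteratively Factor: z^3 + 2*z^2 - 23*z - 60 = (z + 4)*(z^2 - 2*z - 15) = (z + 3)*(z + 4)*(z - 5)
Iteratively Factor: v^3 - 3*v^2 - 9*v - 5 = (v + 1)*(v^2 - 4*v - 5) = (v + 1)^2*(v - 5)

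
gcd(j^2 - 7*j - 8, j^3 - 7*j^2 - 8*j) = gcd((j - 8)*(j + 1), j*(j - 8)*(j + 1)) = j^2 - 7*j - 8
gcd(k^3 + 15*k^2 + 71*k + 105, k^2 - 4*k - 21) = k + 3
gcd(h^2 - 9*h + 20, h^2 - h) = 1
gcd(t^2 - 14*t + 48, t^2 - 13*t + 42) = t - 6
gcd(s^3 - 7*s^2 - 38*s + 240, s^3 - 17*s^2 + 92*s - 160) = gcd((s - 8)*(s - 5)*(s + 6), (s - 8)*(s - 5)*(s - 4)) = s^2 - 13*s + 40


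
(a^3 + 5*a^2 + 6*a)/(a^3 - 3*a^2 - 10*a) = (a + 3)/(a - 5)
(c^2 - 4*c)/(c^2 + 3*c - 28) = c/(c + 7)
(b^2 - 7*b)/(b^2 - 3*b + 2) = b*(b - 7)/(b^2 - 3*b + 2)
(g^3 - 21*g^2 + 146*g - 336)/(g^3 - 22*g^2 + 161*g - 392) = (g - 6)/(g - 7)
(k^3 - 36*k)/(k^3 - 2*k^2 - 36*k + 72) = k/(k - 2)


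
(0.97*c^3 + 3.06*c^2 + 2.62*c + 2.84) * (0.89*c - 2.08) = 0.8633*c^4 + 0.7058*c^3 - 4.033*c^2 - 2.922*c - 5.9072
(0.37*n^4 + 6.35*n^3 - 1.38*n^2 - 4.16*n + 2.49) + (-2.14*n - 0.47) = 0.37*n^4 + 6.35*n^3 - 1.38*n^2 - 6.3*n + 2.02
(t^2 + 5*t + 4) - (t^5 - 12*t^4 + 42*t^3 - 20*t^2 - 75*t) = -t^5 + 12*t^4 - 42*t^3 + 21*t^2 + 80*t + 4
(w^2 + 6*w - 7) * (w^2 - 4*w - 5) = w^4 + 2*w^3 - 36*w^2 - 2*w + 35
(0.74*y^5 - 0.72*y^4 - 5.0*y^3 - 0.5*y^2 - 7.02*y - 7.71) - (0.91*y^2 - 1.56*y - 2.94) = 0.74*y^5 - 0.72*y^4 - 5.0*y^3 - 1.41*y^2 - 5.46*y - 4.77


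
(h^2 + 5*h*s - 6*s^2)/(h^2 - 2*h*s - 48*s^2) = (-h + s)/(-h + 8*s)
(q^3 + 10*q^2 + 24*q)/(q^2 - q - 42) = q*(q + 4)/(q - 7)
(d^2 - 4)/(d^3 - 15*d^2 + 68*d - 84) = (d + 2)/(d^2 - 13*d + 42)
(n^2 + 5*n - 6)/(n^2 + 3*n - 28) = (n^2 + 5*n - 6)/(n^2 + 3*n - 28)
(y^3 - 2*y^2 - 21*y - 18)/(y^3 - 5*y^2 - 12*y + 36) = (y + 1)/(y - 2)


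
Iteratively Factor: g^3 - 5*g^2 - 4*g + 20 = (g - 5)*(g^2 - 4) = (g - 5)*(g + 2)*(g - 2)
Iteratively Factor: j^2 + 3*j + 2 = (j + 1)*(j + 2)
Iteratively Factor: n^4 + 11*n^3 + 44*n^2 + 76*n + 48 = (n + 4)*(n^3 + 7*n^2 + 16*n + 12) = (n + 2)*(n + 4)*(n^2 + 5*n + 6) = (n + 2)*(n + 3)*(n + 4)*(n + 2)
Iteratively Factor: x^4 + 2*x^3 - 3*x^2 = (x - 1)*(x^3 + 3*x^2) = (x - 1)*(x + 3)*(x^2) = x*(x - 1)*(x + 3)*(x)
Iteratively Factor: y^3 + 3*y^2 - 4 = (y - 1)*(y^2 + 4*y + 4) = (y - 1)*(y + 2)*(y + 2)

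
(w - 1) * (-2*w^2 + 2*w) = -2*w^3 + 4*w^2 - 2*w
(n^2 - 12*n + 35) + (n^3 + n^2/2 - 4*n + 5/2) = n^3 + 3*n^2/2 - 16*n + 75/2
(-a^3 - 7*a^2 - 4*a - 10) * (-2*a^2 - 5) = 2*a^5 + 14*a^4 + 13*a^3 + 55*a^2 + 20*a + 50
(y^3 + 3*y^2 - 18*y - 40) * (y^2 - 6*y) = y^5 - 3*y^4 - 36*y^3 + 68*y^2 + 240*y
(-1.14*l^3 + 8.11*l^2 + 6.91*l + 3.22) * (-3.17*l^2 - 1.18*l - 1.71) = 3.6138*l^5 - 24.3635*l^4 - 29.5251*l^3 - 32.2293*l^2 - 15.6157*l - 5.5062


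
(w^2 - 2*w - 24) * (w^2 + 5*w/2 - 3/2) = w^4 + w^3/2 - 61*w^2/2 - 57*w + 36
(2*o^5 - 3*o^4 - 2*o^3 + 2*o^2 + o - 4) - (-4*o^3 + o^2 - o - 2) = 2*o^5 - 3*o^4 + 2*o^3 + o^2 + 2*o - 2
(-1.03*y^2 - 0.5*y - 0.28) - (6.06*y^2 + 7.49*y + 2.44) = -7.09*y^2 - 7.99*y - 2.72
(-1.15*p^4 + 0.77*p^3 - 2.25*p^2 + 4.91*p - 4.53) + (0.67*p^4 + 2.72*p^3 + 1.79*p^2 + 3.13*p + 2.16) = -0.48*p^4 + 3.49*p^3 - 0.46*p^2 + 8.04*p - 2.37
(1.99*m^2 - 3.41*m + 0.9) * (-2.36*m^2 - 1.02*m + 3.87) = -4.6964*m^4 + 6.0178*m^3 + 9.0555*m^2 - 14.1147*m + 3.483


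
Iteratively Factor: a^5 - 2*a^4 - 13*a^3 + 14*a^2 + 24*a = (a - 2)*(a^4 - 13*a^2 - 12*a) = (a - 4)*(a - 2)*(a^3 + 4*a^2 + 3*a) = a*(a - 4)*(a - 2)*(a^2 + 4*a + 3) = a*(a - 4)*(a - 2)*(a + 1)*(a + 3)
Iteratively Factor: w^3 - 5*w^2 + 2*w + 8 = (w - 2)*(w^2 - 3*w - 4) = (w - 2)*(w + 1)*(w - 4)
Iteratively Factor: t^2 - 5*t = (t - 5)*(t)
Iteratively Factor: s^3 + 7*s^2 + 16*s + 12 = (s + 2)*(s^2 + 5*s + 6) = (s + 2)^2*(s + 3)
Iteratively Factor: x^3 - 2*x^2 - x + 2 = (x - 2)*(x^2 - 1) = (x - 2)*(x + 1)*(x - 1)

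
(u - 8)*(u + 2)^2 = u^3 - 4*u^2 - 28*u - 32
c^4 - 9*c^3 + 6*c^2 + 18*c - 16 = (c - 8)*(c - 1)*(c - sqrt(2))*(c + sqrt(2))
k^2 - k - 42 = (k - 7)*(k + 6)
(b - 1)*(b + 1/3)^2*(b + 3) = b^4 + 8*b^3/3 - 14*b^2/9 - 16*b/9 - 1/3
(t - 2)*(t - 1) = t^2 - 3*t + 2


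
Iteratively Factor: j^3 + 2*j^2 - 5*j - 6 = (j - 2)*(j^2 + 4*j + 3) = (j - 2)*(j + 3)*(j + 1)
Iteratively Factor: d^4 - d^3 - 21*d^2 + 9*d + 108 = (d + 3)*(d^3 - 4*d^2 - 9*d + 36) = (d - 3)*(d + 3)*(d^2 - d - 12) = (d - 4)*(d - 3)*(d + 3)*(d + 3)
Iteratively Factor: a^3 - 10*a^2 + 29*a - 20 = (a - 1)*(a^2 - 9*a + 20) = (a - 5)*(a - 1)*(a - 4)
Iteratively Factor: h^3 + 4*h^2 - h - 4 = (h - 1)*(h^2 + 5*h + 4) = (h - 1)*(h + 1)*(h + 4)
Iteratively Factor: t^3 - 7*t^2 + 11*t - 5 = (t - 5)*(t^2 - 2*t + 1) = (t - 5)*(t - 1)*(t - 1)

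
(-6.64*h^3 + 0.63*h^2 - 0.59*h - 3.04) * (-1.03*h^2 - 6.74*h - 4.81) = 6.8392*h^5 + 44.1047*h^4 + 28.2999*h^3 + 4.0775*h^2 + 23.3275*h + 14.6224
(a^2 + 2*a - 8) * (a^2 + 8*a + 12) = a^4 + 10*a^3 + 20*a^2 - 40*a - 96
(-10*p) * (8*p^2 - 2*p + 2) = -80*p^3 + 20*p^2 - 20*p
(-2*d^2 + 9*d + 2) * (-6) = 12*d^2 - 54*d - 12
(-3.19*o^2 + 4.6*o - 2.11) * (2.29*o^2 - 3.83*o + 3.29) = -7.3051*o^4 + 22.7517*o^3 - 32.945*o^2 + 23.2153*o - 6.9419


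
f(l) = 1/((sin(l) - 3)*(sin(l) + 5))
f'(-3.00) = 0.01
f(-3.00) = -0.07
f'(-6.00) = -0.01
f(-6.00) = -0.07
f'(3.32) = 0.01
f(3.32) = -0.07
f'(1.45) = -0.00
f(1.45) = -0.08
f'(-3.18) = 0.01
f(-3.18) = -0.07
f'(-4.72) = -0.00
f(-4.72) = -0.08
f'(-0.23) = -0.01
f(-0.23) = -0.06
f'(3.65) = 0.00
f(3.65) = -0.06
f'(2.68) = 0.01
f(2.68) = -0.07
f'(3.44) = 0.01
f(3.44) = -0.06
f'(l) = -cos(l)/((sin(l) - 3)*(sin(l) + 5)^2) - cos(l)/((sin(l) - 3)^2*(sin(l) + 5)) = -2*(sin(l) + 1)*cos(l)/((sin(l) - 3)^2*(sin(l) + 5)^2)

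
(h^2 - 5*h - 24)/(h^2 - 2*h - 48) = (h + 3)/(h + 6)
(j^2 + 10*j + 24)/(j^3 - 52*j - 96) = (j + 4)/(j^2 - 6*j - 16)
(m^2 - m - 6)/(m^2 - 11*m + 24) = (m + 2)/(m - 8)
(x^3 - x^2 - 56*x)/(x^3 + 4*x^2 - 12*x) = (x^2 - x - 56)/(x^2 + 4*x - 12)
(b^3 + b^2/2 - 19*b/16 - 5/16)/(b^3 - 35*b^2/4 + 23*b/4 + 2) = (b + 5/4)/(b - 8)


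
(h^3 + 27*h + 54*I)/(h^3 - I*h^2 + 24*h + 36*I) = (h + 3*I)/(h + 2*I)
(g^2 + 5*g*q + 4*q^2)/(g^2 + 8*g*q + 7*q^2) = (g + 4*q)/(g + 7*q)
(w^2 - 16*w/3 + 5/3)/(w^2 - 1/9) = 3*(w - 5)/(3*w + 1)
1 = 1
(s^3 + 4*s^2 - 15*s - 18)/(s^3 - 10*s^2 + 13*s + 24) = (s + 6)/(s - 8)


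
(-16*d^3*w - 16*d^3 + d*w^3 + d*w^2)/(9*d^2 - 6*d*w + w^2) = d*(-16*d^2*w - 16*d^2 + w^3 + w^2)/(9*d^2 - 6*d*w + w^2)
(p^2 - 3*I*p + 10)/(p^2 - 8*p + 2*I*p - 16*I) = (p - 5*I)/(p - 8)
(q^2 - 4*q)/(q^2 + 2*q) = (q - 4)/(q + 2)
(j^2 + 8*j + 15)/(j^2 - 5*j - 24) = (j + 5)/(j - 8)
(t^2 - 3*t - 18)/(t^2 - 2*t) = (t^2 - 3*t - 18)/(t*(t - 2))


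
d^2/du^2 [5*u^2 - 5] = 10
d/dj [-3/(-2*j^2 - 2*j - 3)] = 6*(-2*j - 1)/(2*j^2 + 2*j + 3)^2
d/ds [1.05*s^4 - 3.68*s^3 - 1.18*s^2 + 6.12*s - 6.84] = 4.2*s^3 - 11.04*s^2 - 2.36*s + 6.12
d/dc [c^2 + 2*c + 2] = 2*c + 2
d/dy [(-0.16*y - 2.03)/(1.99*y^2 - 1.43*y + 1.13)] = (0.3184*y^2 + 8.0794*y - 3.0837)/(3.9601*y^4 - 5.6914*y^3 + 6.5423*y^2 - 3.2318*y + 1.2769)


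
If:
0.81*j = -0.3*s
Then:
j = -0.37037037037037*s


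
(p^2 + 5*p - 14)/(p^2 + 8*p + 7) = (p - 2)/(p + 1)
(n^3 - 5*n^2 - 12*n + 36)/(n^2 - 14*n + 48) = (n^2 + n - 6)/(n - 8)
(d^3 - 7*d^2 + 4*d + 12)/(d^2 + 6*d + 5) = (d^2 - 8*d + 12)/(d + 5)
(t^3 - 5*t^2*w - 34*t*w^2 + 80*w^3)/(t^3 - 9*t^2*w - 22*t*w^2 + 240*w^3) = (t - 2*w)/(t - 6*w)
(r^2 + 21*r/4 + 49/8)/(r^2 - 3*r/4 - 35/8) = (2*r + 7)/(2*r - 5)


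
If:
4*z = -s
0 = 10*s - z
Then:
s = 0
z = 0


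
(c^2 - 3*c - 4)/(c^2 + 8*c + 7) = (c - 4)/(c + 7)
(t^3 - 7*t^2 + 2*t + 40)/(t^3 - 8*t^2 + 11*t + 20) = (t + 2)/(t + 1)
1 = 1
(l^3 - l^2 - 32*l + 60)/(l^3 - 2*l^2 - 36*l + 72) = (l - 5)/(l - 6)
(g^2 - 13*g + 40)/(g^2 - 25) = (g - 8)/(g + 5)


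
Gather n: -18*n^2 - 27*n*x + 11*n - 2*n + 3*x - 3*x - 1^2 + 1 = -18*n^2 + n*(9 - 27*x)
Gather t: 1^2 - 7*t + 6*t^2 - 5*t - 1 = 6*t^2 - 12*t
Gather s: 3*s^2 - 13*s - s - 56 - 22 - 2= 3*s^2 - 14*s - 80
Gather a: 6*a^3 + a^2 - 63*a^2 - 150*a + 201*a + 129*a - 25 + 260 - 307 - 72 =6*a^3 - 62*a^2 + 180*a - 144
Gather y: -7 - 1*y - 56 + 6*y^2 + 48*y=6*y^2 + 47*y - 63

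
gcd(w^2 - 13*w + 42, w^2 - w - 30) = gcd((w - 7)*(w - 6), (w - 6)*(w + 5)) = w - 6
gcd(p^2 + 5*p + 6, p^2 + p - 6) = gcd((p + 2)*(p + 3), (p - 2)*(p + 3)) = p + 3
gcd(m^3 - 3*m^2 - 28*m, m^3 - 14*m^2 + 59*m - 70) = m - 7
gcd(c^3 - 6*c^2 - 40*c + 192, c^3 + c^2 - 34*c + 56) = c - 4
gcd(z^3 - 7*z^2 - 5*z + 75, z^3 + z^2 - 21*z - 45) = z^2 - 2*z - 15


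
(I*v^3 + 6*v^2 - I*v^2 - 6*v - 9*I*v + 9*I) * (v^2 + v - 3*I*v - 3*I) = I*v^5 + 9*v^4 - 28*I*v^3 - 36*v^2 + 27*I*v + 27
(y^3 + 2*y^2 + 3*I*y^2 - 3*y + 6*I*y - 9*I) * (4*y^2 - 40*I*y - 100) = 4*y^5 + 8*y^4 - 28*I*y^4 + 8*y^3 - 56*I*y^3 + 40*y^2 - 216*I*y^2 - 60*y - 600*I*y + 900*I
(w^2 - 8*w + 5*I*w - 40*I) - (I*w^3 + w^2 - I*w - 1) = -I*w^3 - 8*w + 6*I*w + 1 - 40*I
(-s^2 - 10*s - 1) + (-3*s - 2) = -s^2 - 13*s - 3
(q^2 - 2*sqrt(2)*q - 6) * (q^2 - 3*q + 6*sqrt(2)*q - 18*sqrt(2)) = q^4 - 3*q^3 + 4*sqrt(2)*q^3 - 30*q^2 - 12*sqrt(2)*q^2 - 36*sqrt(2)*q + 90*q + 108*sqrt(2)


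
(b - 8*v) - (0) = b - 8*v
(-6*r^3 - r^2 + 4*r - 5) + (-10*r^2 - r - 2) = -6*r^3 - 11*r^2 + 3*r - 7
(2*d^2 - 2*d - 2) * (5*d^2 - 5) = 10*d^4 - 10*d^3 - 20*d^2 + 10*d + 10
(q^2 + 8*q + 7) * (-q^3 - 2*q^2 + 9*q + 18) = -q^5 - 10*q^4 - 14*q^3 + 76*q^2 + 207*q + 126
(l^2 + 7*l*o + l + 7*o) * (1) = l^2 + 7*l*o + l + 7*o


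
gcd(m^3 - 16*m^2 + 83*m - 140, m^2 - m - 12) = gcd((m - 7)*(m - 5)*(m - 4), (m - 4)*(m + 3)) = m - 4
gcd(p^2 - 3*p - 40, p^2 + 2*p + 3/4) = 1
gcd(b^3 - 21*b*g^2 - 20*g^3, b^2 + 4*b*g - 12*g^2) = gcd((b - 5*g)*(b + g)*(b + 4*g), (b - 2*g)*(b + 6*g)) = 1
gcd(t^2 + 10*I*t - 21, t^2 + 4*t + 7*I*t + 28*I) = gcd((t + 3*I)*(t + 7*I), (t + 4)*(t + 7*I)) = t + 7*I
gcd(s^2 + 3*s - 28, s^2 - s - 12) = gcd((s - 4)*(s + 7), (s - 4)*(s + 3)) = s - 4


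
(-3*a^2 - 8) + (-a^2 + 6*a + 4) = -4*a^2 + 6*a - 4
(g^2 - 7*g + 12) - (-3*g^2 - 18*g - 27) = 4*g^2 + 11*g + 39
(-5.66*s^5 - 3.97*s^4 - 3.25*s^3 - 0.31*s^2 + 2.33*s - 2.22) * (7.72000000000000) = -43.6952*s^5 - 30.6484*s^4 - 25.09*s^3 - 2.3932*s^2 + 17.9876*s - 17.1384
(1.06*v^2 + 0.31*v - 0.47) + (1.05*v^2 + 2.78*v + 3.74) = 2.11*v^2 + 3.09*v + 3.27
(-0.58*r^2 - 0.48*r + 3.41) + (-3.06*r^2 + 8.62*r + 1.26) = -3.64*r^2 + 8.14*r + 4.67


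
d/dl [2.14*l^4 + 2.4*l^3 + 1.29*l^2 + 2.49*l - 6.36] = 8.56*l^3 + 7.2*l^2 + 2.58*l + 2.49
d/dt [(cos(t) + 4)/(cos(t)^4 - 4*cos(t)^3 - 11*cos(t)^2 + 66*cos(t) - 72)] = (3*cos(t) - 7)*sin(t)/((cos(t) - 3)^3*(cos(t) - 2)^2)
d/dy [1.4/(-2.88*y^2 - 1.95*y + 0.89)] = (8.064*y + 2.73)/(2.88*y^2 + 1.95*y - 0.89)^2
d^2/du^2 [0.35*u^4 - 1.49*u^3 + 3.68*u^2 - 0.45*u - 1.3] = 4.2*u^2 - 8.94*u + 7.36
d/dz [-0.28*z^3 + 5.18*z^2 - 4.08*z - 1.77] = -0.84*z^2 + 10.36*z - 4.08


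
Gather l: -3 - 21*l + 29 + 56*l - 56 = 35*l - 30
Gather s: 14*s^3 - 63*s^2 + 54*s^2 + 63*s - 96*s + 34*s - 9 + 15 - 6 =14*s^3 - 9*s^2 + s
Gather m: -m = -m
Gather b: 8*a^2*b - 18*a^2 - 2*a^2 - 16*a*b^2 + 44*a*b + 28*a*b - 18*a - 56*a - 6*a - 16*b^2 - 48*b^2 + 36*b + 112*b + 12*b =-20*a^2 - 80*a + b^2*(-16*a - 64) + b*(8*a^2 + 72*a + 160)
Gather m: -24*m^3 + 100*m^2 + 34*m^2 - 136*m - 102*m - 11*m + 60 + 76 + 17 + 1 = -24*m^3 + 134*m^2 - 249*m + 154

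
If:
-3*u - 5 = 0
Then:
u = -5/3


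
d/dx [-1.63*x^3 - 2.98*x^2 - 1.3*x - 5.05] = -4.89*x^2 - 5.96*x - 1.3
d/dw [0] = 0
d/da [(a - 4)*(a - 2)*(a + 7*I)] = 3*a^2 + a*(-12 + 14*I) + 8 - 42*I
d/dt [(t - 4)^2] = 2*t - 8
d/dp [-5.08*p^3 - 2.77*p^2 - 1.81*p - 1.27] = -15.24*p^2 - 5.54*p - 1.81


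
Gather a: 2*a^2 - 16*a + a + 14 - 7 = 2*a^2 - 15*a + 7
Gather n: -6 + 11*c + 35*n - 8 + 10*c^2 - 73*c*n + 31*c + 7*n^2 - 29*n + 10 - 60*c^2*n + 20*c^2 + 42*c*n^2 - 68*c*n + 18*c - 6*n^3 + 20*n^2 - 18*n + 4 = 30*c^2 + 60*c - 6*n^3 + n^2*(42*c + 27) + n*(-60*c^2 - 141*c - 12)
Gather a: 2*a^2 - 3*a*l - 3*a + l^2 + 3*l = 2*a^2 + a*(-3*l - 3) + l^2 + 3*l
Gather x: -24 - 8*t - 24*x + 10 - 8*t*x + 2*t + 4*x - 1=-6*t + x*(-8*t - 20) - 15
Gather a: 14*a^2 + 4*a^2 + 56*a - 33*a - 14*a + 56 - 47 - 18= 18*a^2 + 9*a - 9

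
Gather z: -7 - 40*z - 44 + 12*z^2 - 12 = 12*z^2 - 40*z - 63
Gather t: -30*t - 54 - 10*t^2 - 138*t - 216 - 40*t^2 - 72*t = -50*t^2 - 240*t - 270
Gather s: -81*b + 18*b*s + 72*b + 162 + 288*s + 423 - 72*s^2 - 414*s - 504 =-9*b - 72*s^2 + s*(18*b - 126) + 81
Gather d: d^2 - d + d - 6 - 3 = d^2 - 9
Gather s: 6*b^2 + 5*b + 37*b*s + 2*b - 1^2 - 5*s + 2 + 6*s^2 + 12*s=6*b^2 + 7*b + 6*s^2 + s*(37*b + 7) + 1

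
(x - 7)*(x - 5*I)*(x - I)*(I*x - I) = I*x^4 + 6*x^3 - 8*I*x^3 - 48*x^2 + 2*I*x^2 + 42*x + 40*I*x - 35*I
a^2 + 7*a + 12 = (a + 3)*(a + 4)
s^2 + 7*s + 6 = (s + 1)*(s + 6)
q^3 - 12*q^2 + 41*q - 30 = (q - 6)*(q - 5)*(q - 1)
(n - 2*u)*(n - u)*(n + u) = n^3 - 2*n^2*u - n*u^2 + 2*u^3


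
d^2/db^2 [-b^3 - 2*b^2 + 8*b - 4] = -6*b - 4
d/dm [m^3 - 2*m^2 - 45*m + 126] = 3*m^2 - 4*m - 45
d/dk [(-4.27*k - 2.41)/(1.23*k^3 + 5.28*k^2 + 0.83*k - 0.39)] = (10.5042*k^3 + 31.4385*k^2 + 25.4496*k + 3.6656)/(1.5129*k^6 + 12.9888*k^5 + 29.9202*k^4 + 7.8054*k^3 - 3.4295*k^2 - 0.6474*k + 0.1521)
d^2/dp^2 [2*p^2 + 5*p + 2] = 4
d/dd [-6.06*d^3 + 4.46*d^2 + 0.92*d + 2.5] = -18.18*d^2 + 8.92*d + 0.92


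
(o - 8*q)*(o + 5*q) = o^2 - 3*o*q - 40*q^2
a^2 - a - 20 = (a - 5)*(a + 4)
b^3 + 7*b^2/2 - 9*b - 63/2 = (b - 3)*(b + 3)*(b + 7/2)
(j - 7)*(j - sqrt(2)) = j^2 - 7*j - sqrt(2)*j + 7*sqrt(2)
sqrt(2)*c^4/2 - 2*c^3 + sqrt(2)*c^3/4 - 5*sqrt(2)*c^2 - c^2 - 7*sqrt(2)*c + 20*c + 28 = (c - 7/2)*(c + 2)*(c - 2*sqrt(2))*(sqrt(2)*c/2 + sqrt(2))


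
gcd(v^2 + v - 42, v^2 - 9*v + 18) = v - 6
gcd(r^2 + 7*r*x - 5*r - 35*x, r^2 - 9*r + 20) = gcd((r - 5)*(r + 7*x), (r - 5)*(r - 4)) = r - 5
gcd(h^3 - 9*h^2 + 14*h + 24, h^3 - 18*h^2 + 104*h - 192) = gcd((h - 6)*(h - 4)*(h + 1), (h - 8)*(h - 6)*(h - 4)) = h^2 - 10*h + 24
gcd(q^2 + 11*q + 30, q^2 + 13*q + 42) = q + 6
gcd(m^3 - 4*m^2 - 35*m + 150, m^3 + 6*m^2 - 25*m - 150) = m^2 + m - 30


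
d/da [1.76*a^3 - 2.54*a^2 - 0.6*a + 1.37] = 5.28*a^2 - 5.08*a - 0.6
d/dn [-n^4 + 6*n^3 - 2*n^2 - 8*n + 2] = -4*n^3 + 18*n^2 - 4*n - 8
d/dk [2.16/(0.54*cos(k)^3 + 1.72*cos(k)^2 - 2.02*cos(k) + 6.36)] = (3.4992*cos(k)^2 + 7.4304*cos(k) - 4.3632)*sin(k)/(0.54*cos(k)^3 + 1.72*cos(k)^2 - 2.02*cos(k) + 6.36)^2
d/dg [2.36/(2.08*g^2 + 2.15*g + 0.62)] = (-9.8176*g - 5.074)/(2.08*g^2 + 2.15*g + 0.62)^2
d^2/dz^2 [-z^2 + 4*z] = -2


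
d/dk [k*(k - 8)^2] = (k - 8)*(3*k - 8)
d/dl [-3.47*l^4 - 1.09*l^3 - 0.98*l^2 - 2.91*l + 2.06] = -13.88*l^3 - 3.27*l^2 - 1.96*l - 2.91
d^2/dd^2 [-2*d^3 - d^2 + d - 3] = -12*d - 2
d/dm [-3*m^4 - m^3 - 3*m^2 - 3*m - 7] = -12*m^3 - 3*m^2 - 6*m - 3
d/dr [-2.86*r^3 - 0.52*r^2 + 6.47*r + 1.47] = -8.58*r^2 - 1.04*r + 6.47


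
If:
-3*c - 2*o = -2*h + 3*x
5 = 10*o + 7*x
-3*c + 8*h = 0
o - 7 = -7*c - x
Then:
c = 428/421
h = 321/842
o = 816/421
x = -865/421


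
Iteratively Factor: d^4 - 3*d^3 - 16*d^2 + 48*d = (d - 3)*(d^3 - 16*d) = (d - 4)*(d - 3)*(d^2 + 4*d) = d*(d - 4)*(d - 3)*(d + 4)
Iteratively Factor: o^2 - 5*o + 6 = (o - 3)*(o - 2)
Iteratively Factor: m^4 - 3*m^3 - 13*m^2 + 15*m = (m + 3)*(m^3 - 6*m^2 + 5*m) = (m - 1)*(m + 3)*(m^2 - 5*m) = (m - 5)*(m - 1)*(m + 3)*(m)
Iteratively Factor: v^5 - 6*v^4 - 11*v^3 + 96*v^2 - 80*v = (v - 5)*(v^4 - v^3 - 16*v^2 + 16*v) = (v - 5)*(v - 1)*(v^3 - 16*v) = v*(v - 5)*(v - 1)*(v^2 - 16) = v*(v - 5)*(v - 1)*(v + 4)*(v - 4)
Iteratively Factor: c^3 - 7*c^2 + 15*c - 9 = (c - 3)*(c^2 - 4*c + 3) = (c - 3)^2*(c - 1)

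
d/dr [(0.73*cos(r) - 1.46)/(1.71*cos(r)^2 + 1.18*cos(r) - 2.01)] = (1.2483*cos(r)^2 - 4.9932*cos(r) - 0.2555)*sin(r)/(2.9241*cos(r)^4 + 4.0356*cos(r)^3 - 5.4818*cos(r)^2 - 4.7436*cos(r) + 4.0401)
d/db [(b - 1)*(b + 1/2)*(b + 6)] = 3*b^2 + 11*b - 7/2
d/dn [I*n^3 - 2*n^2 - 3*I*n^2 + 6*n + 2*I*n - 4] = 3*I*n^2 - 4*n - 6*I*n + 6 + 2*I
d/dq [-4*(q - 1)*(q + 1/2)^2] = 3 - 12*q^2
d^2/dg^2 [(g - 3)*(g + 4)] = 2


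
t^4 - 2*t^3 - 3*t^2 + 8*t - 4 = (t - 2)*(t - 1)^2*(t + 2)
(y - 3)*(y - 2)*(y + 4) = y^3 - y^2 - 14*y + 24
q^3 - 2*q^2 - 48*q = q*(q - 8)*(q + 6)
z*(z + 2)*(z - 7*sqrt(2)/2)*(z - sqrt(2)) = z^4 - 9*sqrt(2)*z^3/2 + 2*z^3 - 9*sqrt(2)*z^2 + 7*z^2 + 14*z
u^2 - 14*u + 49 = (u - 7)^2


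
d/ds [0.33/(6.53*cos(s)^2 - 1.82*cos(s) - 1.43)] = (4.3098*cos(s) - 0.6006)*sin(s)/(-6.53*cos(s)^2 + 1.82*cos(s) + 1.43)^2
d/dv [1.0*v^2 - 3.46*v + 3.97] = 2.0*v - 3.46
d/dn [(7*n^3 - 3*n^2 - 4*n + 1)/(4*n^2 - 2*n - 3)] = (28*n^4 - 28*n^3 - 41*n^2 + 10*n + 14)/(16*n^4 - 16*n^3 - 20*n^2 + 12*n + 9)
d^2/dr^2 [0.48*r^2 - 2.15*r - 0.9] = 0.960000000000000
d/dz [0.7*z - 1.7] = 0.700000000000000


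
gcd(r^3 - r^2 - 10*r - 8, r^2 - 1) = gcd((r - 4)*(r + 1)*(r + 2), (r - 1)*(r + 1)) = r + 1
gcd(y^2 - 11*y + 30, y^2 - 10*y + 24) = y - 6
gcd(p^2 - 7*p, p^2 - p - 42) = p - 7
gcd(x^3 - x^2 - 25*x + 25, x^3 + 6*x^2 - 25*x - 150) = x^2 - 25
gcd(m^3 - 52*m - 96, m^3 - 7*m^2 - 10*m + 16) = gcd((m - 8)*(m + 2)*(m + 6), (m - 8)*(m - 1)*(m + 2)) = m^2 - 6*m - 16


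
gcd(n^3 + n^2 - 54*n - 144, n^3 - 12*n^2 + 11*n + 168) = n^2 - 5*n - 24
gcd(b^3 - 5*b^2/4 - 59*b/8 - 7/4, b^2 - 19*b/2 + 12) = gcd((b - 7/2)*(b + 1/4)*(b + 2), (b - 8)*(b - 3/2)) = 1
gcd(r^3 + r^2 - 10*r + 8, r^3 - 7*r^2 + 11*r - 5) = r - 1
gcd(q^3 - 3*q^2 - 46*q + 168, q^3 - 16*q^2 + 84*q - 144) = q^2 - 10*q + 24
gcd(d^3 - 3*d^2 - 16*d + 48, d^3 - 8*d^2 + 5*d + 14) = 1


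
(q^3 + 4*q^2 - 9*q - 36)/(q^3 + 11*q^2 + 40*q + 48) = (q - 3)/(q + 4)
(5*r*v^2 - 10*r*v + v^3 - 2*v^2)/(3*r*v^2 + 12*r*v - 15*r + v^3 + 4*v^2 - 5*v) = v*(5*r*v - 10*r + v^2 - 2*v)/(3*r*v^2 + 12*r*v - 15*r + v^3 + 4*v^2 - 5*v)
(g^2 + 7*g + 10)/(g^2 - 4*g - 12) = (g + 5)/(g - 6)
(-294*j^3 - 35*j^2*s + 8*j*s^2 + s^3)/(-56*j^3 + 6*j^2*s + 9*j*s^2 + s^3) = (-42*j^2 + j*s + s^2)/(-8*j^2 + 2*j*s + s^2)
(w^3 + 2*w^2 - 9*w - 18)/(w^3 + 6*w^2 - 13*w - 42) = (w + 3)/(w + 7)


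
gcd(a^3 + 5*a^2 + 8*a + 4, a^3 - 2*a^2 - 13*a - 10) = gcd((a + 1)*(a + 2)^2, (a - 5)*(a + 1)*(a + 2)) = a^2 + 3*a + 2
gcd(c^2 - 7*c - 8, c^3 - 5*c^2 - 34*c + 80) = c - 8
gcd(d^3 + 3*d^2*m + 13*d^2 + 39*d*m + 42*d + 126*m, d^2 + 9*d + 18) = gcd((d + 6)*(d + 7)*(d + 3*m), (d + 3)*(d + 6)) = d + 6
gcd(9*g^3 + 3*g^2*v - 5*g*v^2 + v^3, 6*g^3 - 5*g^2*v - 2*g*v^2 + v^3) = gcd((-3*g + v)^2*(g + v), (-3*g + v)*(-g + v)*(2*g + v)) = -3*g + v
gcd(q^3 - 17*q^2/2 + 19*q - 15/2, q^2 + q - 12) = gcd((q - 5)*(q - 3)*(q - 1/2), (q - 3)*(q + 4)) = q - 3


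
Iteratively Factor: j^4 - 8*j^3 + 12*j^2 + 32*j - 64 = (j + 2)*(j^3 - 10*j^2 + 32*j - 32) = (j - 4)*(j + 2)*(j^2 - 6*j + 8) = (j - 4)*(j - 2)*(j + 2)*(j - 4)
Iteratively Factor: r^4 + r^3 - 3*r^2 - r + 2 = (r - 1)*(r^3 + 2*r^2 - r - 2) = (r - 1)*(r + 2)*(r^2 - 1) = (r - 1)*(r + 1)*(r + 2)*(r - 1)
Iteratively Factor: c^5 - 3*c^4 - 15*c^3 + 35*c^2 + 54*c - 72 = (c + 3)*(c^4 - 6*c^3 + 3*c^2 + 26*c - 24) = (c + 2)*(c + 3)*(c^3 - 8*c^2 + 19*c - 12) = (c - 4)*(c + 2)*(c + 3)*(c^2 - 4*c + 3) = (c - 4)*(c - 1)*(c + 2)*(c + 3)*(c - 3)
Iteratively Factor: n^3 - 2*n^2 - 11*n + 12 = (n + 3)*(n^2 - 5*n + 4) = (n - 1)*(n + 3)*(n - 4)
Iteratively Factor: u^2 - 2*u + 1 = (u - 1)*(u - 1)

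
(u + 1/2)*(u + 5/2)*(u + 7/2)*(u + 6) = u^4 + 25*u^3/2 + 203*u^2/4 + 599*u/8 + 105/4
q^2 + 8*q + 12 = (q + 2)*(q + 6)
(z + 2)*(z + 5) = z^2 + 7*z + 10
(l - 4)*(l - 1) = l^2 - 5*l + 4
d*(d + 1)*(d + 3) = d^3 + 4*d^2 + 3*d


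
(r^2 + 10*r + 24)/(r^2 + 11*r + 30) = (r + 4)/(r + 5)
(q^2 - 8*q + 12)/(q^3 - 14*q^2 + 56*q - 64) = (q - 6)/(q^2 - 12*q + 32)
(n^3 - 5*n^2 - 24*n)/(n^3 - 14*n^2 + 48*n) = (n + 3)/(n - 6)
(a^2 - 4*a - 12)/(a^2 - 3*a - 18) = (a + 2)/(a + 3)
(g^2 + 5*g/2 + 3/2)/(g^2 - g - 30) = (g^2 + 5*g/2 + 3/2)/(g^2 - g - 30)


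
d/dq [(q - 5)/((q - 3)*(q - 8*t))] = ((5 - q)*(q - 3) + (5 - q)*(q - 8*t) + (q - 3)*(q - 8*t))/((q - 3)^2*(q - 8*t)^2)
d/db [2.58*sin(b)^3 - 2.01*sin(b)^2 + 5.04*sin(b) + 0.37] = (7.74*sin(b)^2 - 4.02*sin(b) + 5.04)*cos(b)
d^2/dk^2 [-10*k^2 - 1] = -20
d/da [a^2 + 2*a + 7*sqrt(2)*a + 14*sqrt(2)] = 2*a + 2 + 7*sqrt(2)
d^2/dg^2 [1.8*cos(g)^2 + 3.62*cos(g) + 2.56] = -3.62*cos(g) - 3.6*cos(2*g)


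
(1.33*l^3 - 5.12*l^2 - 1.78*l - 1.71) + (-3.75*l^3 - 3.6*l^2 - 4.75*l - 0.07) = -2.42*l^3 - 8.72*l^2 - 6.53*l - 1.78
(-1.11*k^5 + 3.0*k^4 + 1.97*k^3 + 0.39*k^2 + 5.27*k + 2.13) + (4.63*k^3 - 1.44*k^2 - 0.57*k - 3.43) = -1.11*k^5 + 3.0*k^4 + 6.6*k^3 - 1.05*k^2 + 4.7*k - 1.3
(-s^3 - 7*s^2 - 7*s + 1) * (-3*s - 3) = 3*s^4 + 24*s^3 + 42*s^2 + 18*s - 3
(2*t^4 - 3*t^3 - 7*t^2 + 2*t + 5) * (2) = 4*t^4 - 6*t^3 - 14*t^2 + 4*t + 10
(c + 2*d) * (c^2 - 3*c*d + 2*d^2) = c^3 - c^2*d - 4*c*d^2 + 4*d^3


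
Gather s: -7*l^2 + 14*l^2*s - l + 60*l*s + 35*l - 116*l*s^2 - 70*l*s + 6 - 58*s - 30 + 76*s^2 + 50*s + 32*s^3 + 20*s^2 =-7*l^2 + 34*l + 32*s^3 + s^2*(96 - 116*l) + s*(14*l^2 - 10*l - 8) - 24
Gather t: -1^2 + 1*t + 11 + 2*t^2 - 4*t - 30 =2*t^2 - 3*t - 20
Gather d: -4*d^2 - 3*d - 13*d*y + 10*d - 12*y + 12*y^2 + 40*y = -4*d^2 + d*(7 - 13*y) + 12*y^2 + 28*y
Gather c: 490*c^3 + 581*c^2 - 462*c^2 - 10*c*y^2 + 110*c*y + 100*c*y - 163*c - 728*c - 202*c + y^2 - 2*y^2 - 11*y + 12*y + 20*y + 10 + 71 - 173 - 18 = 490*c^3 + 119*c^2 + c*(-10*y^2 + 210*y - 1093) - y^2 + 21*y - 110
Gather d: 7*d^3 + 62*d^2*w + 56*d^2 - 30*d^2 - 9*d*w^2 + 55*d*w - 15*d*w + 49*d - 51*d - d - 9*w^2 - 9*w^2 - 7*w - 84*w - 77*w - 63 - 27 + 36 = 7*d^3 + d^2*(62*w + 26) + d*(-9*w^2 + 40*w - 3) - 18*w^2 - 168*w - 54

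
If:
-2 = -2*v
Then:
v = 1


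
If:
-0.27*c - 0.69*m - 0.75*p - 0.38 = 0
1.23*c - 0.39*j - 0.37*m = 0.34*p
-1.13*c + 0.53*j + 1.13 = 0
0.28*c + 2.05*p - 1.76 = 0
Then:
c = -2.04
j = -6.47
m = -0.99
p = 1.14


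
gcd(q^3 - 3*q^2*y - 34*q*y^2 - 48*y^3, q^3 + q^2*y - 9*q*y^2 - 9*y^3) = q + 3*y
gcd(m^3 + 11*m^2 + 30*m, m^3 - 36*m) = m^2 + 6*m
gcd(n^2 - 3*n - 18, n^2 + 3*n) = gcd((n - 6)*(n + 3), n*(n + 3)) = n + 3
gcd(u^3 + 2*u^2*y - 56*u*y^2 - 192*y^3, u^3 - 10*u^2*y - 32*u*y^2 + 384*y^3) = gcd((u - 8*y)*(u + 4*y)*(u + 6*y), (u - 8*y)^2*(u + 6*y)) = -u^2 + 2*u*y + 48*y^2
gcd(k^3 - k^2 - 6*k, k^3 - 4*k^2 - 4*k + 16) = k + 2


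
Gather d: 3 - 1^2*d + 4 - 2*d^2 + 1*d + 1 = 8 - 2*d^2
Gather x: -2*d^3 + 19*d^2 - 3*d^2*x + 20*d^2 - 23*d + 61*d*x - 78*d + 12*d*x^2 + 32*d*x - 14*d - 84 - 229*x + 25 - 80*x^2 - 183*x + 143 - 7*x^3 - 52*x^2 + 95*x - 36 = -2*d^3 + 39*d^2 - 115*d - 7*x^3 + x^2*(12*d - 132) + x*(-3*d^2 + 93*d - 317) + 48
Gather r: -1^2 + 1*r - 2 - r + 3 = 0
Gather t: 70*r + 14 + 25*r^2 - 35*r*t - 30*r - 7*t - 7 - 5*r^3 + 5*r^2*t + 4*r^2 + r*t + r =-5*r^3 + 29*r^2 + 41*r + t*(5*r^2 - 34*r - 7) + 7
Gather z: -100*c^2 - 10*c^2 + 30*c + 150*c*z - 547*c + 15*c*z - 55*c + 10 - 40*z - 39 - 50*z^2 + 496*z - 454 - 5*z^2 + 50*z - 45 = -110*c^2 - 572*c - 55*z^2 + z*(165*c + 506) - 528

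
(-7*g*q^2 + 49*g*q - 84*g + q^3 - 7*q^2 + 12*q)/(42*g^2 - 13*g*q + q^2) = (q^2 - 7*q + 12)/(-6*g + q)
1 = 1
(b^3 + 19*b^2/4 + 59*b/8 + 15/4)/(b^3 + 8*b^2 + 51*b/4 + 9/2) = (4*b^2 + 13*b + 10)/(2*(2*b^2 + 13*b + 6))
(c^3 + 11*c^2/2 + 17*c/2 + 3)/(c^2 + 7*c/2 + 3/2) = c + 2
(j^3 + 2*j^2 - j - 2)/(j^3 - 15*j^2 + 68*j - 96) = (j^3 + 2*j^2 - j - 2)/(j^3 - 15*j^2 + 68*j - 96)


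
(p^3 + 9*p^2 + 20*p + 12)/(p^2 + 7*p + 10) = (p^2 + 7*p + 6)/(p + 5)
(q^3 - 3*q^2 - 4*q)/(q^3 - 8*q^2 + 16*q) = (q + 1)/(q - 4)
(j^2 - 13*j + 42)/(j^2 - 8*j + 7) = (j - 6)/(j - 1)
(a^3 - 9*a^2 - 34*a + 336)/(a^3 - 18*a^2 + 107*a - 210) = (a^2 - 2*a - 48)/(a^2 - 11*a + 30)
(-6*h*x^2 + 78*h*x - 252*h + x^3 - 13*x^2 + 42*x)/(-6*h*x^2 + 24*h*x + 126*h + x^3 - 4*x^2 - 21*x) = (x - 6)/(x + 3)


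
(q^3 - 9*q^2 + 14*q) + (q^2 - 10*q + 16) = q^3 - 8*q^2 + 4*q + 16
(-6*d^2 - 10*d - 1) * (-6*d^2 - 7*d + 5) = 36*d^4 + 102*d^3 + 46*d^2 - 43*d - 5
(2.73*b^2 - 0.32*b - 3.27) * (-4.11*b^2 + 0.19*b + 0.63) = -11.2203*b^4 + 1.8339*b^3 + 15.0988*b^2 - 0.8229*b - 2.0601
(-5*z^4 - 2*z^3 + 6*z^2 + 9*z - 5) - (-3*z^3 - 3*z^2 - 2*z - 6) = -5*z^4 + z^3 + 9*z^2 + 11*z + 1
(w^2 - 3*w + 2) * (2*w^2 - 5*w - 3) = 2*w^4 - 11*w^3 + 16*w^2 - w - 6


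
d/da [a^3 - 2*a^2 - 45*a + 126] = 3*a^2 - 4*a - 45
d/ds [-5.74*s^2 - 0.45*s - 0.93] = -11.48*s - 0.45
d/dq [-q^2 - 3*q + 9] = -2*q - 3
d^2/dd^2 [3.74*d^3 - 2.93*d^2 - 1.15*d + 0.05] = 22.44*d - 5.86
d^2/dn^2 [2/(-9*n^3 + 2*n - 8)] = 4*(27*n*(9*n^3 - 2*n + 8) - (27*n^2 - 2)^2)/(9*n^3 - 2*n + 8)^3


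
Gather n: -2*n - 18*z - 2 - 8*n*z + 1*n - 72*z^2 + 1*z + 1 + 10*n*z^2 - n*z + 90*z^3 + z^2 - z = n*(10*z^2 - 9*z - 1) + 90*z^3 - 71*z^2 - 18*z - 1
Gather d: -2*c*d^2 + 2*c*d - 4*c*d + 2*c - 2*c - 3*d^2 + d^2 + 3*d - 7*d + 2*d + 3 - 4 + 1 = d^2*(-2*c - 2) + d*(-2*c - 2)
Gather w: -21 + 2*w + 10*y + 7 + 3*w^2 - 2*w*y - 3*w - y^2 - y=3*w^2 + w*(-2*y - 1) - y^2 + 9*y - 14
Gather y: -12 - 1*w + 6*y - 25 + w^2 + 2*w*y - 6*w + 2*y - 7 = w^2 - 7*w + y*(2*w + 8) - 44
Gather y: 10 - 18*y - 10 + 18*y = 0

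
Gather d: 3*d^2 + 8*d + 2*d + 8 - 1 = 3*d^2 + 10*d + 7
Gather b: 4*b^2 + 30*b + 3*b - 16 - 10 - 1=4*b^2 + 33*b - 27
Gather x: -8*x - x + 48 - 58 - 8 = -9*x - 18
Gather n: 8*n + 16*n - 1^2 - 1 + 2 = 24*n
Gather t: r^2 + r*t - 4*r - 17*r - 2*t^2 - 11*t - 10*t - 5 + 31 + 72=r^2 - 21*r - 2*t^2 + t*(r - 21) + 98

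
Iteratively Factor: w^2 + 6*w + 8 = (w + 2)*(w + 4)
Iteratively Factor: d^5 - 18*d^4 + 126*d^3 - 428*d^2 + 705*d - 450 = (d - 5)*(d^4 - 13*d^3 + 61*d^2 - 123*d + 90) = (d - 5)*(d - 2)*(d^3 - 11*d^2 + 39*d - 45) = (d - 5)^2*(d - 2)*(d^2 - 6*d + 9) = (d - 5)^2*(d - 3)*(d - 2)*(d - 3)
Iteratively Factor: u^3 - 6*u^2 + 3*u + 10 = (u - 5)*(u^2 - u - 2) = (u - 5)*(u - 2)*(u + 1)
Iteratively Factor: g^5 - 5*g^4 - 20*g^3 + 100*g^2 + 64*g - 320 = (g - 5)*(g^4 - 20*g^2 + 64) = (g - 5)*(g - 2)*(g^3 + 2*g^2 - 16*g - 32) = (g - 5)*(g - 2)*(g + 4)*(g^2 - 2*g - 8) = (g - 5)*(g - 2)*(g + 2)*(g + 4)*(g - 4)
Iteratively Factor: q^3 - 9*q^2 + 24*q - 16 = (q - 4)*(q^2 - 5*q + 4) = (q - 4)^2*(q - 1)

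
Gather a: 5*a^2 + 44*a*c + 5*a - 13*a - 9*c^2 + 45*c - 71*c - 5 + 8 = 5*a^2 + a*(44*c - 8) - 9*c^2 - 26*c + 3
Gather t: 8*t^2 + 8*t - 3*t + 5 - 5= 8*t^2 + 5*t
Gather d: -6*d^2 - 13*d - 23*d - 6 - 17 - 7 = -6*d^2 - 36*d - 30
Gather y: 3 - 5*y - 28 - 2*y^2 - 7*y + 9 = -2*y^2 - 12*y - 16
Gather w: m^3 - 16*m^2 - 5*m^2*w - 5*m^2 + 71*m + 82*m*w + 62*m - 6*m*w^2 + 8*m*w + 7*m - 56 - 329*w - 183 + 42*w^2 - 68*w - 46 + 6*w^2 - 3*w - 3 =m^3 - 21*m^2 + 140*m + w^2*(48 - 6*m) + w*(-5*m^2 + 90*m - 400) - 288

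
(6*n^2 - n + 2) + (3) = 6*n^2 - n + 5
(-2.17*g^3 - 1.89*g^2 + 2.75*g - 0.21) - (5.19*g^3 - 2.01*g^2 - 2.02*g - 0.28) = -7.36*g^3 + 0.12*g^2 + 4.77*g + 0.07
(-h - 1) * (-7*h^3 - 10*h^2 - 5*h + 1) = 7*h^4 + 17*h^3 + 15*h^2 + 4*h - 1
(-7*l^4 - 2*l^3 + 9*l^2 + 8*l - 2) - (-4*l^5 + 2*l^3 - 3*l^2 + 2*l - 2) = 4*l^5 - 7*l^4 - 4*l^3 + 12*l^2 + 6*l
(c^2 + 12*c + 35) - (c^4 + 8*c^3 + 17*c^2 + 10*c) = -c^4 - 8*c^3 - 16*c^2 + 2*c + 35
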